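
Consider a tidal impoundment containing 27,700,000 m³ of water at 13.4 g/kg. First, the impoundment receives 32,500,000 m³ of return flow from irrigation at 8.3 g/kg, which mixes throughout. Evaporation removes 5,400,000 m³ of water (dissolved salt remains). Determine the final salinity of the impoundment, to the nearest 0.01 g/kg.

11.70 g/kg

After mixing: salt = 27,700,000×13.4 + 32,500,000×8.3 = 640,930,000; volume = 60,200,000 m³
After evaporation: salt unchanged = 640,930,000; volume = 60,200,000 − 5,400,000 = 54,800,000 m³
S = 640,930,000 / 54,800,000 = 11.6958 g/kg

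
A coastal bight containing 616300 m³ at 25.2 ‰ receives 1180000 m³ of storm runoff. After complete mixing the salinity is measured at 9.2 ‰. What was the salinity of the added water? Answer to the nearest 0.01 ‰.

0.84 ‰

Salt balance: 616,300×25.2 + 1,180,000×S = 1,796,300×9.2
15,530,760 + 1,180,000·S = 16,525,960
S = (16,525,960 − 15,530,760) / 1,180,000 = 0.8434 ‰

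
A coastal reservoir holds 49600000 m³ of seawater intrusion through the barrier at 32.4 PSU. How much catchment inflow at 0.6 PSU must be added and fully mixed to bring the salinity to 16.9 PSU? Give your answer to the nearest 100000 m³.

47200000 m³

Salt balance: 49,600,000×32.4 + V×0.6 = (49,600,000+V)×16.9
1,607,040,000 + 0.6V = 838,240,000 + 16.9V
768,800,000 = 16.3V
V = 47,165,644.17 m³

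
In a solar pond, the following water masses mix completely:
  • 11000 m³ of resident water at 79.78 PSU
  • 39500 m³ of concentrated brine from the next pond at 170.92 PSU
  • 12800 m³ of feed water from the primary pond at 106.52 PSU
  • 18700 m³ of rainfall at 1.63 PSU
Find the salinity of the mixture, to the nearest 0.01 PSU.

110.03 PSU

Total salt / total volume:
salt = 11,000×79.78 + 39,500×170.92 + 12,800×106.52 + 18,700×1.63 = 877,580 + 6,751,340 + 1,363,456 + 30,481 = 9,022,857
volume = 11,000 + 39,500 + 12,800 + 18,700 = 82,000 m³
S = 9,022,857 / 82,000 = 110.0348 PSU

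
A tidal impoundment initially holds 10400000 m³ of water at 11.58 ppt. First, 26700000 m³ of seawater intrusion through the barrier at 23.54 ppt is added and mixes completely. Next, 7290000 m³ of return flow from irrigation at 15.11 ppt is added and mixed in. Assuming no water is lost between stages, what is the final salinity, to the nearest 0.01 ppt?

Conserving salt mass:
Initial salt = 10,400,000×11.58 = 120,432,000
After stage 1: salt = 120,432,000 + 26,700,000×23.54 = 748,950,000; volume = 37,100,000 m³; S = 20.187 ppt
After stage 2: salt = 748,950,000 + 7,290,000×15.11 = 859,101,900; volume = 44,390,000 m³
S = 859,101,900 / 44,390,000 = 19.3535 ppt

19.35 ppt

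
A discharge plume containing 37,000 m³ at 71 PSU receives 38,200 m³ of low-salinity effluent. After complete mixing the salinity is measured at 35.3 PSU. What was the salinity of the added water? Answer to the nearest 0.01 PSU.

Salt balance: 37,000×71 + 38,200×S = 75,200×35.3
2,627,000 + 38,200·S = 2,654,560
S = (2,654,560 − 2,627,000) / 38,200 = 0.7215 PSU

0.72 PSU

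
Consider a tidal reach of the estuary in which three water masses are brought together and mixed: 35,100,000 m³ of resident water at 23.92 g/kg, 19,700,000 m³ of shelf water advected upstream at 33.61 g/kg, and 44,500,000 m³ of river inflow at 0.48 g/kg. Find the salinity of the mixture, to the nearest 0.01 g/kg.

15.34 g/kg

Salt balance:
salt = 35,100,000×23.92 + 19,700,000×33.61 + 44,500,000×0.48 = 839,592,000 + 662,117,000 + 21,360,000 = 1,523,069,000
volume = 35,100,000 + 19,700,000 + 44,500,000 = 99,300,000 m³
S = 1,523,069,000 / 99,300,000 = 15.3381 g/kg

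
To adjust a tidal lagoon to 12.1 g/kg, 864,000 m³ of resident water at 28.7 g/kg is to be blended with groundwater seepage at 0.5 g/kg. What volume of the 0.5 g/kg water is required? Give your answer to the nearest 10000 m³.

1240000 m³

Salt balance: 864,000×28.7 + V×0.5 = (864,000+V)×12.1
24,796,800 + 0.5V = 10,454,400 + 12.1V
14,342,400 = 11.6V
V = 1,236,413.79 m³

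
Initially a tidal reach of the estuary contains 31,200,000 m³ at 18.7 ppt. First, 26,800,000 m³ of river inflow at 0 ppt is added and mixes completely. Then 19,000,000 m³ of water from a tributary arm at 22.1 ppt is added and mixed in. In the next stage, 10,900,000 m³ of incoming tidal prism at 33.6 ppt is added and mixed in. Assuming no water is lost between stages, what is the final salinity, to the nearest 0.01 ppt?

15.58 ppt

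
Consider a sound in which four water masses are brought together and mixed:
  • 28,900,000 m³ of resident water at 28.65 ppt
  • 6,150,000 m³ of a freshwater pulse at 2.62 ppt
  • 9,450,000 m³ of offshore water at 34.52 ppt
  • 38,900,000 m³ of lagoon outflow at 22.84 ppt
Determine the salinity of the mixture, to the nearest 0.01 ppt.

24.69 ppt

Total salt / total volume:
salt = 28,900,000×28.65 + 6,150,000×2.62 + 9,450,000×34.52 + 38,900,000×22.84 = 827,985,000 + 16,113,000 + 326,214,000 + 888,476,000 = 2,058,788,000
volume = 28,900,000 + 6,150,000 + 9,450,000 + 38,900,000 = 83,400,000 m³
S = 2,058,788,000 / 83,400,000 = 24.6857 ppt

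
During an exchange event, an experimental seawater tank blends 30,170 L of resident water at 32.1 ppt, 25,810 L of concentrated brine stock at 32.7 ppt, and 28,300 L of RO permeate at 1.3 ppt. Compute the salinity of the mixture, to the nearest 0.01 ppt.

21.94 ppt

Total salt / total volume:
salt = 30,170×32.1 + 25,810×32.7 + 28,300×1.3 = 968,457 + 843,987 + 36,790 = 1,849,234
volume = 30,170 + 25,810 + 28,300 = 84,280 L
S = 1,849,234 / 84,280 = 21.9416 ppt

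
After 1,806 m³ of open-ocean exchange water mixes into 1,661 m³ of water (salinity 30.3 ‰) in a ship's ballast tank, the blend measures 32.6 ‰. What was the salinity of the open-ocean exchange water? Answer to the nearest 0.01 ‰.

Salt balance: 1,661×30.3 + 1,806×S = 3,467×32.6
50,328.3 + 1,806·S = 113,024.2
S = (113,024.2 − 50,328.3) / 1,806 = 34.7153 ‰

34.72 ‰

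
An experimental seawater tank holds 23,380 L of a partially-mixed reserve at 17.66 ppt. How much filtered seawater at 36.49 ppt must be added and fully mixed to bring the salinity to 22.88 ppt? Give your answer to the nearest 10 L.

8970 L

Salt balance: 23,380×17.66 + V×36.49 = (23,380+V)×22.88
412,890.8 + 36.49V = 534,934.4 + 22.88V
122,043.6 = 13.61V
V = 8,967.2 L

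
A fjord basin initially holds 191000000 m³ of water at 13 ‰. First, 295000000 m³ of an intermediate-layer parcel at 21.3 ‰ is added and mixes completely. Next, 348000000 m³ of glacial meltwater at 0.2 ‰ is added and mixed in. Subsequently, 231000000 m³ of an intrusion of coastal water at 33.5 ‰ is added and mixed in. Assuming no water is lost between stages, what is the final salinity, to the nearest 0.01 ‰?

Salt balance:
Initial salt = 191,000,000×13 = 2,483,000,000
After stage 1: salt = 2,483,000,000 + 295,000,000×21.3 = 8,766,500,000; volume = 486,000,000 m³; S = 18.038 ‰
After stage 2: salt = 8,766,500,000 + 348,000,000×0.2 = 8,836,100,000; volume = 834,000,000 m³; S = 10.595 ‰
After stage 3: salt = 8,836,100,000 + 231,000,000×33.5 = 16,574,600,000; volume = 1,065,000,000 m³
S = 16,574,600,000 / 1,065,000,000 = 15.563 ‰

15.56 ‰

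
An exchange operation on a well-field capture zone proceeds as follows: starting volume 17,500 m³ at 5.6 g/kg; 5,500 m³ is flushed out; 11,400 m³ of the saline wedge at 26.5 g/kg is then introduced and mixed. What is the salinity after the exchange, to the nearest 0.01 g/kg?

Remaining after removal: 12,000 m³ at 5.6 g/kg (salt = 67,200)
After addition: salt = 67,200 + 11,400×26.5 = 369,300; volume = 23,400 m³
S = 369,300 / 23,400 = 15.7821 g/kg

15.78 g/kg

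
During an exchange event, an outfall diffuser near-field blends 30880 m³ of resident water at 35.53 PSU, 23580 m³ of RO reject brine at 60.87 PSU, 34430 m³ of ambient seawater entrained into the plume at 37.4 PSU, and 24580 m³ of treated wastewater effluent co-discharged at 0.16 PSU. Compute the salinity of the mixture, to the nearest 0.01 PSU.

33.70 PSU

Mass of salt is conserved:
salt = 30,880×35.53 + 23,580×60.87 + 34,430×37.4 + 24,580×0.16 = 1,097,166.4 + 1,435,314.6 + 1,287,682 + 3,932.8 = 3,824,095.8
volume = 30,880 + 23,580 + 34,430 + 24,580 = 113,470 m³
S = 3,824,095.8 / 113,470 = 33.7014 PSU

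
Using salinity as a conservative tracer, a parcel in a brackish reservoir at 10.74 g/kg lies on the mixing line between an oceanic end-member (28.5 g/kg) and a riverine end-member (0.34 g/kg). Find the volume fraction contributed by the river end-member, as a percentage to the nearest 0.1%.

63.1%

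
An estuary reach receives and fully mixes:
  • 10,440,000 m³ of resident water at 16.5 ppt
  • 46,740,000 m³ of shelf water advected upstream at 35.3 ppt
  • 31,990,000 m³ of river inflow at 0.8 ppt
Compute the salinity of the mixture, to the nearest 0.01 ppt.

20.72 ppt

Salt balance:
salt = 10,440,000×16.5 + 46,740,000×35.3 + 31,990,000×0.8 = 172,260,000 + 1,649,922,000 + 25,592,000 = 1,847,774,000
volume = 10,440,000 + 46,740,000 + 31,990,000 = 89,170,000 m³
S = 1,847,774,000 / 89,170,000 = 20.7219 ppt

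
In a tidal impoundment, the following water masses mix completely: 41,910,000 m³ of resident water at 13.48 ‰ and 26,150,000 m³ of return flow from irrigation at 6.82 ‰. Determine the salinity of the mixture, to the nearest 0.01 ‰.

10.92 ‰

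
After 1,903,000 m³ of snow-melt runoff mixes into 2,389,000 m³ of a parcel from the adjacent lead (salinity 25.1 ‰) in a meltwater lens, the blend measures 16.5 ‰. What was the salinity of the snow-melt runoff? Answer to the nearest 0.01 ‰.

5.70 ‰

Salt balance: 2,389,000×25.1 + 1,903,000×S = 4,292,000×16.5
59,963,900 + 1,903,000·S = 70,818,000
S = (70,818,000 − 59,963,900) / 1,903,000 = 5.7037 ‰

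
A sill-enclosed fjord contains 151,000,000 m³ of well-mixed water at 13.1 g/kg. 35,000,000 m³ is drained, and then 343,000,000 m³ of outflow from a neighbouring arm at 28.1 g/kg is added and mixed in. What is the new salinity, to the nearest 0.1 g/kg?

24.3 g/kg

Remaining after removal: 116,000,000 m³ at 13.1 g/kg (salt = 1,519,600,000)
After addition: salt = 1,519,600,000 + 343,000,000×28.1 = 11,157,900,000; volume = 459,000,000 m³
S = 11,157,900,000 / 459,000,000 = 24.3092 g/kg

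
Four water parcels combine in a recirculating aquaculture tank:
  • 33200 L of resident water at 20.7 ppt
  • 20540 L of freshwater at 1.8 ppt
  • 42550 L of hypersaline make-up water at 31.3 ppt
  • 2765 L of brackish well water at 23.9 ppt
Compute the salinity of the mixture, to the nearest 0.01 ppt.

Salt balance:
salt = 33,200×20.7 + 20,540×1.8 + 42,550×31.3 + 2,765×23.9 = 687,240 + 36,972 + 1,331,815 + 66,083.5 = 2,122,110.5
volume = 33,200 + 20,540 + 42,550 + 2,765 = 99,055 L
S = 2,122,110.5 / 99,055 = 21.4236 ppt

21.42 ppt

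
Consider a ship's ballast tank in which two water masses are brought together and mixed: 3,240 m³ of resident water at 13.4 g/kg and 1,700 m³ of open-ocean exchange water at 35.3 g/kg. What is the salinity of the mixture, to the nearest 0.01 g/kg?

Conserving salt mass:
salt = 3,240×13.4 + 1,700×35.3 = 43,416 + 60,010 = 103,426
volume = 3,240 + 1,700 = 4,940 m³
S = 103,426 / 4,940 = 20.9364 g/kg

20.94 g/kg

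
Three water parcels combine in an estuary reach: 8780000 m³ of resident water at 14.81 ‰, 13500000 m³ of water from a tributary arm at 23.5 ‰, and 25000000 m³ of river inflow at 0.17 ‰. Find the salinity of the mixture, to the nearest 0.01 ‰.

Total salt / total volume:
salt = 8,780,000×14.81 + 13,500,000×23.5 + 25,000,000×0.17 = 130,031,800 + 317,250,000 + 4,250,000 = 451,531,800
volume = 8,780,000 + 13,500,000 + 25,000,000 = 47,280,000 m³
S = 451,531,800 / 47,280,000 = 9.5502 ‰

9.55 ‰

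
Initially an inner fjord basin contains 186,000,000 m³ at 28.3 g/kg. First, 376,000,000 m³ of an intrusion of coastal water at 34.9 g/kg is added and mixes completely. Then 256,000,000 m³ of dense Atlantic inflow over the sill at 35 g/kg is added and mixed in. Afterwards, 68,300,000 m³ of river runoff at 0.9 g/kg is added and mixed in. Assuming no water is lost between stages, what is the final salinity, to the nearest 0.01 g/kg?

30.92 g/kg

Salt balance:
Initial salt = 186,000,000×28.3 = 5,263,800,000
After stage 1: salt = 5,263,800,000 + 376,000,000×34.9 = 18,386,200,000; volume = 562,000,000 m³; S = 32.716 g/kg
After stage 2: salt = 18,386,200,000 + 256,000,000×35 = 27,346,200,000; volume = 818,000,000 m³; S = 33.431 g/kg
After stage 3: salt = 27,346,200,000 + 68,300,000×0.9 = 27,407,670,000; volume = 886,300,000 m³
S = 27,407,670,000 / 886,300,000 = 30.9237 g/kg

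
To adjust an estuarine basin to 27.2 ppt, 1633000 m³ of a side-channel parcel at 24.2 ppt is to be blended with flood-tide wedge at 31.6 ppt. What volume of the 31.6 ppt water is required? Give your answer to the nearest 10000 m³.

1110000 m³

Salt balance: 1,633,000×24.2 + V×31.6 = (1,633,000+V)×27.2
39,518,600 + 31.6V = 44,417,600 + 27.2V
4,899,000 = 4.4V
V = 1,113,409.09 m³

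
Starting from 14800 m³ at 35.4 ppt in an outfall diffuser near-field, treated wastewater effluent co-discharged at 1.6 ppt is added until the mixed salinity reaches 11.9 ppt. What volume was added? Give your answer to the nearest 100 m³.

Salt balance: 14,800×35.4 + V×1.6 = (14,800+V)×11.9
523,920 + 1.6V = 176,120 + 11.9V
347,800 = 10.3V
V = 33,766.99 m³

33800 m³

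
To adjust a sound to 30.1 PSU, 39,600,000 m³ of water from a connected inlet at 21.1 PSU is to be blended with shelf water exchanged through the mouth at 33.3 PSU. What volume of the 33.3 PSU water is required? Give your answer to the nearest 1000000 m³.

111000000 m³

Salt balance: 39,600,000×21.1 + V×33.3 = (39,600,000+V)×30.1
835,560,000 + 33.3V = 1,191,960,000 + 30.1V
356,400,000 = 3.2V
V = 111,375,000 m³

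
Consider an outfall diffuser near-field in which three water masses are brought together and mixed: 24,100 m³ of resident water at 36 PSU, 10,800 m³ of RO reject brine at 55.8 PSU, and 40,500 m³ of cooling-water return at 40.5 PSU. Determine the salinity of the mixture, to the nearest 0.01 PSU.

Salt balance:
salt = 24,100×36 + 10,800×55.8 + 40,500×40.5 = 867,600 + 602,640 + 1,640,250 = 3,110,490
volume = 24,100 + 10,800 + 40,500 = 75,400 m³
S = 3,110,490 / 75,400 = 41.2532 PSU

41.25 PSU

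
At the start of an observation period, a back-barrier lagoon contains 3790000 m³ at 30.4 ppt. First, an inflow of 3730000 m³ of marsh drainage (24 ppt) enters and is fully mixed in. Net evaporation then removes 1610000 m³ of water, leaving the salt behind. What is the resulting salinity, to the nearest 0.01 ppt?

34.64 ppt

After mixing: salt = 3,790,000×30.4 + 3,730,000×24 = 204,736,000; volume = 7,520,000 m³
After evaporation: salt unchanged = 204,736,000; volume = 7,520,000 − 1,610,000 = 5,910,000 m³
S = 204,736,000 / 5,910,000 = 34.6423 ppt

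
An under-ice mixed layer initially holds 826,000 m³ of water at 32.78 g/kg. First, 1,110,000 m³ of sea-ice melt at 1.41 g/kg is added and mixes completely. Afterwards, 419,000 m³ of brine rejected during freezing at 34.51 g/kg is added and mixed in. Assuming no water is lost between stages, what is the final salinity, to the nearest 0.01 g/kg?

18.30 g/kg

Weighted by volume,
Initial salt = 826,000×32.78 = 27,076,280
After stage 1: salt = 27,076,280 + 1,110,000×1.41 = 28,641,380; volume = 1,936,000 m³; S = 14.794 g/kg
After stage 2: salt = 28,641,380 + 419,000×34.51 = 43,101,070; volume = 2,355,000 m³
S = 43,101,070 / 2,355,000 = 18.3019 g/kg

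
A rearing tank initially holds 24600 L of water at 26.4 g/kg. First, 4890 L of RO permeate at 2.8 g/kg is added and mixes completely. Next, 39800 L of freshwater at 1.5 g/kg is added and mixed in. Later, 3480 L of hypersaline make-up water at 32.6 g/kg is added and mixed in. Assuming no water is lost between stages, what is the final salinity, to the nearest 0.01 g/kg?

11.49 g/kg

Conserving salt mass:
Initial salt = 24,600×26.4 = 649,440
After stage 1: salt = 649,440 + 4,890×2.8 = 663,132; volume = 29,490 L; S = 22.487 g/kg
After stage 2: salt = 663,132 + 39,800×1.5 = 722,832; volume = 69,290 L; S = 10.432 g/kg
After stage 3: salt = 722,832 + 3,480×32.6 = 836,280; volume = 72,770 L
S = 836,280 / 72,770 = 11.4921 g/kg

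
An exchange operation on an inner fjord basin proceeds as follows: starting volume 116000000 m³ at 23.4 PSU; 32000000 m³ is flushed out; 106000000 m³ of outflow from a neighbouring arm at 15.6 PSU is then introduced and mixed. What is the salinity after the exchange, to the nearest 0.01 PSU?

19.05 PSU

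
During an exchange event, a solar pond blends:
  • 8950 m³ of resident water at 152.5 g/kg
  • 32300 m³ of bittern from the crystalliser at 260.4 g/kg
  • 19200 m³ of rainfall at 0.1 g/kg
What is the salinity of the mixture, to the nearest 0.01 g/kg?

161.75 g/kg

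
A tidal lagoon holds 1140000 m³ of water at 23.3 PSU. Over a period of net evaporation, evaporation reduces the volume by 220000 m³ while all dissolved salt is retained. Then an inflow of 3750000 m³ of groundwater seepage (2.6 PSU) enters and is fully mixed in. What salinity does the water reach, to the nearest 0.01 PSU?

7.78 PSU

After evaporation: salt = 1,140,000×23.3 = 26,562,000; volume = 1,140,000 − 220,000 = 920,000 m³
After mixing: salt = 26,562,000 + 3,750,000×2.6 = 36,312,000; volume = 920,000 + 3,750,000 = 4,670,000 m³
S = 36,312,000 / 4,670,000 = 7.7756 PSU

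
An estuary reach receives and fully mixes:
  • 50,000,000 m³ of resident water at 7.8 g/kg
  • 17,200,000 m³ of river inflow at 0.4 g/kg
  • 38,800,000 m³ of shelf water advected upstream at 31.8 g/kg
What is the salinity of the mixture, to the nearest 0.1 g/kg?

15.4 g/kg

Mass of salt is conserved:
salt = 50,000,000×7.8 + 17,200,000×0.4 + 38,800,000×31.8 = 390,000,000 + 6,880,000 + 1,233,840,000 = 1,630,720,000
volume = 50,000,000 + 17,200,000 + 38,800,000 = 106,000,000 m³
S = 1,630,720,000 / 106,000,000 = 15.384 g/kg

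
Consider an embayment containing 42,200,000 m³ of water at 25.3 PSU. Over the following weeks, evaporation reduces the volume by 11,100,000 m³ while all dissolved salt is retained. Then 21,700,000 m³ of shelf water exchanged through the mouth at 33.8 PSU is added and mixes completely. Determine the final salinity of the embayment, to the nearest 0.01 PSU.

34.11 PSU

After evaporation: salt = 42,200,000×25.3 = 1,067,660,000; volume = 42,200,000 − 11,100,000 = 31,100,000 m³
After mixing: salt = 1,067,660,000 + 21,700,000×33.8 = 1,801,120,000; volume = 31,100,000 + 21,700,000 = 52,800,000 m³
S = 1,801,120,000 / 52,800,000 = 34.1121 PSU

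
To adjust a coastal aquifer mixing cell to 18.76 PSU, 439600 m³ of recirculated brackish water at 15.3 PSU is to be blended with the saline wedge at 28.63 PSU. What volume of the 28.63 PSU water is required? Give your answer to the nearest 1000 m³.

Salt balance: 439,600×15.3 + V×28.63 = (439,600+V)×18.76
6,725,880 + 28.63V = 8,246,896 + 18.76V
1,521,016 = 9.87V
V = 154,104.96 m³

154000 m³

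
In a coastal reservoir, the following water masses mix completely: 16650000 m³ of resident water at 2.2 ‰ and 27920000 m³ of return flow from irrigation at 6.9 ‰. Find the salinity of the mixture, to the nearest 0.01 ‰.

5.14 ‰

Total salt / total volume:
salt = 16,650,000×2.2 + 27,920,000×6.9 = 36,630,000 + 192,648,000 = 229,278,000
volume = 16,650,000 + 27,920,000 = 44,570,000 m³
S = 229,278,000 / 44,570,000 = 5.1442 ‰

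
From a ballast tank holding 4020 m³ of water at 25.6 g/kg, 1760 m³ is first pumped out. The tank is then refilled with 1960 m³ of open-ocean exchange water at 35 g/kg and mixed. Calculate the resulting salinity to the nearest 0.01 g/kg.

Remaining after removal: 2,260 m³ at 25.6 g/kg (salt = 57,856)
After addition: salt = 57,856 + 1,960×35 = 126,456; volume = 4,220 m³
S = 126,456 / 4,220 = 29.9659 g/kg

29.97 g/kg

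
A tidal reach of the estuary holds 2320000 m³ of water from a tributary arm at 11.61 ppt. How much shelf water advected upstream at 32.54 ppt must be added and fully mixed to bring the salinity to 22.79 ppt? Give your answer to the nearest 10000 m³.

2660000 m³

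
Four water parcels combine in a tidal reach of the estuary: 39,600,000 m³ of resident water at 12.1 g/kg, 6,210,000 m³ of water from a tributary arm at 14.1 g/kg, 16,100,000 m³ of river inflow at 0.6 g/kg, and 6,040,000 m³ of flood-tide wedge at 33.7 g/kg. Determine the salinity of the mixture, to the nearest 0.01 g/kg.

11.48 g/kg

Conserving salt mass:
salt = 39,600,000×12.1 + 6,210,000×14.1 + 16,100,000×0.6 + 6,040,000×33.7 = 479,160,000 + 87,561,000 + 9,660,000 + 203,548,000 = 779,929,000
volume = 39,600,000 + 6,210,000 + 16,100,000 + 6,040,000 = 67,950,000 m³
S = 779,929,000 / 67,950,000 = 11.478 g/kg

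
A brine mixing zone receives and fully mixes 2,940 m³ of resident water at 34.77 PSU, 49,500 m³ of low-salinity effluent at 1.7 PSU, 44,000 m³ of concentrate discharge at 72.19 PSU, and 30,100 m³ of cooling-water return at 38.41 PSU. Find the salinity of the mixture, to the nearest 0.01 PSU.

Mass of salt is conserved:
salt = 2,940×34.77 + 49,500×1.7 + 44,000×72.19 + 30,100×38.41 = 102,223.8 + 84,150 + 3,176,360 + 1,156,141 = 4,518,874.8
volume = 2,940 + 49,500 + 44,000 + 30,100 = 126,540 m³
S = 4,518,874.8 / 126,540 = 35.711 PSU

35.71 PSU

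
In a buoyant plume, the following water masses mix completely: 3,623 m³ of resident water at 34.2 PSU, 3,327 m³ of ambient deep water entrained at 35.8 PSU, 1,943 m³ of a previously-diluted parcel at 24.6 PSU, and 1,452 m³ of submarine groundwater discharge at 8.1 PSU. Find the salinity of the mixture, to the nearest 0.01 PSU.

Conserving salt mass:
salt = 3,623×34.2 + 3,327×35.8 + 1,943×24.6 + 1,452×8.1 = 123,906.6 + 119,106.6 + 47,797.8 + 11,761.2 = 302,572.2
volume = 3,623 + 3,327 + 1,943 + 1,452 = 10,345 m³
S = 302,572.2 / 10,345 = 29.2482 PSU

29.25 PSU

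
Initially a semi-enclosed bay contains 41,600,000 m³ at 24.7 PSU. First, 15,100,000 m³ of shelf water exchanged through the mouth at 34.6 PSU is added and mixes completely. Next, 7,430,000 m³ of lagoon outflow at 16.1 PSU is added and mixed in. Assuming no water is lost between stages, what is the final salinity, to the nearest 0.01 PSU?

Weighted by volume,
Initial salt = 41,600,000×24.7 = 1,027,520,000
After stage 1: salt = 1,027,520,000 + 15,100,000×34.6 = 1,549,980,000; volume = 56,700,000 m³; S = 27.337 PSU
After stage 2: salt = 1,549,980,000 + 7,430,000×16.1 = 1,669,603,000; volume = 64,130,000 m³
S = 1,669,603,000 / 64,130,000 = 26.0347 PSU

26.03 PSU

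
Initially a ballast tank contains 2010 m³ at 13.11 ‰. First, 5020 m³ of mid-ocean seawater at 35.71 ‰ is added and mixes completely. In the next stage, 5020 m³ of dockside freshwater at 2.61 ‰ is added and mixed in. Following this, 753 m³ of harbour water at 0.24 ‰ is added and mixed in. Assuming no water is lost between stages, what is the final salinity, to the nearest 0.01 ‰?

17.10 ‰

Total salt / total volume:
Initial salt = 2,010×13.11 = 26,351.1
After stage 1: salt = 26,351.1 + 5,020×35.71 = 205,615.3; volume = 7,030 m³; S = 29.248 ‰
After stage 2: salt = 205,615.3 + 5,020×2.61 = 218,717.5; volume = 12,050 m³; S = 18.151 ‰
After stage 3: salt = 218,717.5 + 753×0.24 = 218,898.22; volume = 12,803 m³
S = 218,898.22 / 12,803 = 17.0974 ‰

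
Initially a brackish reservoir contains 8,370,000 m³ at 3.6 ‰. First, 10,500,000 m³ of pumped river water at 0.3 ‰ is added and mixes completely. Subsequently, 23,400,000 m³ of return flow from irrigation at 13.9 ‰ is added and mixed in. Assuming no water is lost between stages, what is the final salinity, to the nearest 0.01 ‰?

Salt balance:
Initial salt = 8,370,000×3.6 = 30,132,000
After stage 1: salt = 30,132,000 + 10,500,000×0.3 = 33,282,000; volume = 18,870,000 m³; S = 1.764 ‰
After stage 2: salt = 33,282,000 + 23,400,000×13.9 = 358,542,000; volume = 42,270,000 m³
S = 358,542,000 / 42,270,000 = 8.4822 ‰

8.48 ‰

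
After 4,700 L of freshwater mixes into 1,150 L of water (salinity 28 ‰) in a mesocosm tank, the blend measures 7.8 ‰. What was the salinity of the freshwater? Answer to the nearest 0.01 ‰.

2.86 ‰

Salt balance: 1,150×28 + 4,700×S = 5,850×7.8
32,200 + 4,700·S = 45,630
S = (45,630 − 32,200) / 4,700 = 2.8574 ‰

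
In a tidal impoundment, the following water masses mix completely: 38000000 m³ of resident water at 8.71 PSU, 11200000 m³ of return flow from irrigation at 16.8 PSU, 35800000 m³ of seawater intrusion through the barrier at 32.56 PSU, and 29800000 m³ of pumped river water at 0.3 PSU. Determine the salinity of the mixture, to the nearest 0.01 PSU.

14.75 PSU

Weighted by volume,
salt = 38,000,000×8.71 + 11,200,000×16.8 + 35,800,000×32.56 + 29,800,000×0.3 = 330,980,000 + 188,160,000 + 1,165,648,000 + 8,940,000 = 1,693,728,000
volume = 38,000,000 + 11,200,000 + 35,800,000 + 29,800,000 = 114,800,000 m³
S = 1,693,728,000 / 114,800,000 = 14.7537 PSU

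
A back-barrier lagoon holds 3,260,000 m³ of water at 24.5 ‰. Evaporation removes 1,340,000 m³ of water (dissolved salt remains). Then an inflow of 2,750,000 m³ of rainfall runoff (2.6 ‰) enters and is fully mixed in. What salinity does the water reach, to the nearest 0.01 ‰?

18.63 ‰

After evaporation: salt = 3,260,000×24.5 = 79,870,000; volume = 3,260,000 − 1,340,000 = 1,920,000 m³
After mixing: salt = 79,870,000 + 2,750,000×2.6 = 87,020,000; volume = 1,920,000 + 2,750,000 = 4,670,000 m³
S = 87,020,000 / 4,670,000 = 18.6338 ‰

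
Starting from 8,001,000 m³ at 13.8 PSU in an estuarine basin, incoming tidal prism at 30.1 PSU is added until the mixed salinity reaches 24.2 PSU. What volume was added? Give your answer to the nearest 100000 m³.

Salt balance: 8,001,000×13.8 + V×30.1 = (8,001,000+V)×24.2
110,413,800 + 30.1V = 193,624,200 + 24.2V
83,210,400 = 5.9V
V = 14,103,457.63 m³

14100000 m³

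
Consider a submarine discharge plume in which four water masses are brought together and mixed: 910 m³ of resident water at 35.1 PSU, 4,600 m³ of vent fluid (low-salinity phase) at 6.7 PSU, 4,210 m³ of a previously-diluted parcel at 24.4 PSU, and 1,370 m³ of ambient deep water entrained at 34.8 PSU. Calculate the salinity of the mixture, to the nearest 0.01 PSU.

19.22 PSU

By conservation of dissolved salt,
salt = 910×35.1 + 4,600×6.7 + 4,210×24.4 + 1,370×34.8 = 31,941 + 30,820 + 102,724 + 47,676 = 213,161
volume = 910 + 4,600 + 4,210 + 1,370 = 11,090 m³
S = 213,161 / 11,090 = 19.221 PSU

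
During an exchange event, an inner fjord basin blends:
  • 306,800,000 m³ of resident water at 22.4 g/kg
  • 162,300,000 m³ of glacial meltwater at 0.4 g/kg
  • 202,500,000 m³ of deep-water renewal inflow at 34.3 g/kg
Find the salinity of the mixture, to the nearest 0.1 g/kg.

Mass of salt is conserved:
salt = 306,800,000×22.4 + 162,300,000×0.4 + 202,500,000×34.3 = 6,872,320,000 + 64,920,000 + 6,945,750,000 = 13,882,990,000
volume = 306,800,000 + 162,300,000 + 202,500,000 = 671,600,000 m³
S = 13,882,990,000 / 671,600,000 = 20.672 g/kg

20.7 g/kg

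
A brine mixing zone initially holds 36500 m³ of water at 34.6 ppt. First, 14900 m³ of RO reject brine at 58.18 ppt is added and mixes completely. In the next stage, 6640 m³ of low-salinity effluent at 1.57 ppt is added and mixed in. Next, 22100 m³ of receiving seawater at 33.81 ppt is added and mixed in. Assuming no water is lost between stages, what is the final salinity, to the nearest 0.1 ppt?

By conservation of dissolved salt,
Initial salt = 36,500×34.6 = 1,262,900
After stage 1: salt = 1,262,900 + 14,900×58.18 = 2,129,782; volume = 51,400 m³; S = 41.435 ppt
After stage 2: salt = 2,129,782 + 6,640×1.57 = 2,140,206.8; volume = 58,040 m³; S = 36.875 ppt
After stage 3: salt = 2,140,206.8 + 22,100×33.81 = 2,887,407.8; volume = 80,140 m³
S = 2,887,407.8 / 80,140 = 36.0295 ppt

36.0 ppt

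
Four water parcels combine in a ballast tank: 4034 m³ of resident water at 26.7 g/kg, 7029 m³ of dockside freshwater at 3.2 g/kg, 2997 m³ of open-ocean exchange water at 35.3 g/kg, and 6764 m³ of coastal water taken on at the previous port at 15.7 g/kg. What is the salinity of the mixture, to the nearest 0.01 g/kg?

16.43 g/kg

Weighted by volume,
salt = 4,034×26.7 + 7,029×3.2 + 2,997×35.3 + 6,764×15.7 = 107,707.8 + 22,492.8 + 105,794.1 + 106,194.8 = 342,189.5
volume = 4,034 + 7,029 + 2,997 + 6,764 = 20,824 m³
S = 342,189.5 / 20,824 = 16.4325 g/kg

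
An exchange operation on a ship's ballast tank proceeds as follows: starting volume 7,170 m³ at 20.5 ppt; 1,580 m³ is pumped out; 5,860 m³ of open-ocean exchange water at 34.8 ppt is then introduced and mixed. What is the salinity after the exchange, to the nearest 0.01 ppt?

Remaining after removal: 5,590 m³ at 20.5 ppt (salt = 114,595)
After addition: salt = 114,595 + 5,860×34.8 = 318,523; volume = 11,450 m³
S = 318,523 / 11,450 = 27.8186 ppt

27.82 ppt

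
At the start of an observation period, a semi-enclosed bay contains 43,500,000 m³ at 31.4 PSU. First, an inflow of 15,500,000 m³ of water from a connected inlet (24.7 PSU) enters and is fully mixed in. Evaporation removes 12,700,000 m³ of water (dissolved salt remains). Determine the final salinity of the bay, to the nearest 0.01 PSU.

After mixing: salt = 43,500,000×31.4 + 15,500,000×24.7 = 1,748,750,000; volume = 59,000,000 m³
After evaporation: salt unchanged = 1,748,750,000; volume = 59,000,000 − 12,700,000 = 46,300,000 m³
S = 1,748,750,000 / 46,300,000 = 37.77 PSU

37.77 PSU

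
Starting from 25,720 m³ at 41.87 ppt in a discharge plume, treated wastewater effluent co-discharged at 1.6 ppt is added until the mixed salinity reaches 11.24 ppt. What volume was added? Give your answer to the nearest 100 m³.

Salt balance: 25,720×41.87 + V×1.6 = (25,720+V)×11.24
1,076,896.4 + 1.6V = 289,092.8 + 11.24V
787,803.6 = 9.64V
V = 81,722.37 m³

81700 m³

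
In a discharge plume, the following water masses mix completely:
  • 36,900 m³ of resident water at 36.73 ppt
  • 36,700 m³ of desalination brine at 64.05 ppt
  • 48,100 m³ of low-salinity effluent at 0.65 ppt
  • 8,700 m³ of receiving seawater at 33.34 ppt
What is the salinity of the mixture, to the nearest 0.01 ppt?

30.88 ppt

Total salt / total volume:
salt = 36,900×36.73 + 36,700×64.05 + 48,100×0.65 + 8,700×33.34 = 1,355,337 + 2,350,635 + 31,265 + 290,058 = 4,027,295
volume = 36,900 + 36,700 + 48,100 + 8,700 = 130,400 m³
S = 4,027,295 / 130,400 = 30.8842 ppt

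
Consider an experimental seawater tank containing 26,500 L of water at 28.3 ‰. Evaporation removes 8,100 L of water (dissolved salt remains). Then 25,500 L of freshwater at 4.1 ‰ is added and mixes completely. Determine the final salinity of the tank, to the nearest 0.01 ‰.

19.46 ‰

After evaporation: salt = 26,500×28.3 = 749,950; volume = 26,500 − 8,100 = 18,400 L
After mixing: salt = 749,950 + 25,500×4.1 = 854,500; volume = 18,400 + 25,500 = 43,900 L
S = 854,500 / 43,900 = 19.4647 ‰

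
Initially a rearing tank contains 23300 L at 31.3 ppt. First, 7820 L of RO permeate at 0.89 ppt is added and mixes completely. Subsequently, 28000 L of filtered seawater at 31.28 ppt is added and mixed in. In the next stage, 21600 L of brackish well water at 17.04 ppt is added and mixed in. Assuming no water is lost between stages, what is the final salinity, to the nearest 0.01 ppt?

24.53 ppt

By conservation of dissolved salt,
Initial salt = 23,300×31.3 = 729,290
After stage 1: salt = 729,290 + 7,820×0.89 = 736,249.8; volume = 31,120 L; S = 23.658 ppt
After stage 2: salt = 736,249.8 + 28,000×31.28 = 1,612,089.8; volume = 59,120 L; S = 27.268 ppt
After stage 3: salt = 1,612,089.8 + 21,600×17.04 = 1,980,153.8; volume = 80,720 L
S = 1,980,153.8 / 80,720 = 24.5311 ppt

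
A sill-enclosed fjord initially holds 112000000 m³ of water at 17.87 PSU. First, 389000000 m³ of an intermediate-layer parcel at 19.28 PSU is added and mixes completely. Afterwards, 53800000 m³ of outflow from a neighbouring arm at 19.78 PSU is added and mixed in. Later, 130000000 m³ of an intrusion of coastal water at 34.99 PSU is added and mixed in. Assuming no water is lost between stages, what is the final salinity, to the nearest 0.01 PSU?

22.07 PSU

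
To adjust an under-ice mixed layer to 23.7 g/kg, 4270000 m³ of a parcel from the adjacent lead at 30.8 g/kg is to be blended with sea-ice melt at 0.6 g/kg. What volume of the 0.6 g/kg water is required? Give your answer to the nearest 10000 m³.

1310000 m³

Salt balance: 4,270,000×30.8 + V×0.6 = (4,270,000+V)×23.7
131,516,000 + 0.6V = 101,199,000 + 23.7V
30,317,000 = 23.1V
V = 1,312,424.24 m³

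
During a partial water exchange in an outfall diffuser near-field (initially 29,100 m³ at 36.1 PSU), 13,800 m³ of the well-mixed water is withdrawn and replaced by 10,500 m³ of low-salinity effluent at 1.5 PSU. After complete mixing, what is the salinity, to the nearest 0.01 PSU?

22.02 PSU

Remaining after removal: 15,300 m³ at 36.1 PSU (salt = 552,330)
After addition: salt = 552,330 + 10,500×1.5 = 568,080; volume = 25,800 m³
S = 568,080 / 25,800 = 22.0186 PSU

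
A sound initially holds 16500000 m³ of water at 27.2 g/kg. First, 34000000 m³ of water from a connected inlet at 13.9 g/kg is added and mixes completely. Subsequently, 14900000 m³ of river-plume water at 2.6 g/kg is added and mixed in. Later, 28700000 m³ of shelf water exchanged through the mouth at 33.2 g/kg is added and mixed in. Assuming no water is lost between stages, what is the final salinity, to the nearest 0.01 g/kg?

By conservation of dissolved salt,
Initial salt = 16,500,000×27.2 = 448,800,000
After stage 1: salt = 448,800,000 + 34,000,000×13.9 = 921,400,000; volume = 50,500,000 m³; S = 18.246 g/kg
After stage 2: salt = 921,400,000 + 14,900,000×2.6 = 960,140,000; volume = 65,400,000 m³; S = 14.681 g/kg
After stage 3: salt = 960,140,000 + 28,700,000×33.2 = 1,912,980,000; volume = 94,100,000 m³
S = 1,912,980,000 / 94,100,000 = 20.3292 g/kg

20.33 g/kg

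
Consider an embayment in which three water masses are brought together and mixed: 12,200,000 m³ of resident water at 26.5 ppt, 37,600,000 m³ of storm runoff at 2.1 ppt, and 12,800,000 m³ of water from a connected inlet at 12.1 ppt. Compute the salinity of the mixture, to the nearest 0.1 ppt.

Conserving salt mass:
salt = 12,200,000×26.5 + 37,600,000×2.1 + 12,800,000×12.1 = 323,300,000 + 78,960,000 + 154,880,000 = 557,140,000
volume = 12,200,000 + 37,600,000 + 12,800,000 = 62,600,000 m³
S = 557,140,000 / 62,600,000 = 8.9 ppt

8.9 ppt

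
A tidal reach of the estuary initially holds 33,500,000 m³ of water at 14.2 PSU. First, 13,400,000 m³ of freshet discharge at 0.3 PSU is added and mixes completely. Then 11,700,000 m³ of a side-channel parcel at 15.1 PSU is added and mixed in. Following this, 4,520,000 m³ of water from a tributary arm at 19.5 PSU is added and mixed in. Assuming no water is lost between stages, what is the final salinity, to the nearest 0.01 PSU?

11.80 PSU

Salt balance:
Initial salt = 33,500,000×14.2 = 475,700,000
After stage 1: salt = 475,700,000 + 13,400,000×0.3 = 479,720,000; volume = 46,900,000 m³; S = 10.229 PSU
After stage 2: salt = 479,720,000 + 11,700,000×15.1 = 656,390,000; volume = 58,600,000 m³; S = 11.201 PSU
After stage 3: salt = 656,390,000 + 4,520,000×19.5 = 744,530,000; volume = 63,120,000 m³
S = 744,530,000 / 63,120,000 = 11.7955 PSU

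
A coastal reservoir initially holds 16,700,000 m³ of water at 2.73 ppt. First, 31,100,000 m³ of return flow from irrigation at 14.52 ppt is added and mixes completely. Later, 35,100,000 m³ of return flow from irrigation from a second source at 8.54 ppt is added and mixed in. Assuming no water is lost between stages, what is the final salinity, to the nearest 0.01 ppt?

Conserving salt mass:
Initial salt = 16,700,000×2.73 = 45,591,000
After stage 1: salt = 45,591,000 + 31,100,000×14.52 = 497,163,000; volume = 47,800,000 m³; S = 10.401 ppt
After stage 2: salt = 497,163,000 + 35,100,000×8.54 = 796,917,000; volume = 82,900,000 m³
S = 796,917,000 / 82,900,000 = 9.613 ppt

9.61 ppt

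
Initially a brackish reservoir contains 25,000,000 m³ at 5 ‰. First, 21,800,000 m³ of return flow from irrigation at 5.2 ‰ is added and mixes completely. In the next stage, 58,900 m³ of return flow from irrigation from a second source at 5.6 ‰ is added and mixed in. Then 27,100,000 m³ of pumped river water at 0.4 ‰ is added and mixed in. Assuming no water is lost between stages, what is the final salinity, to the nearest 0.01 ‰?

3.37 ‰

By conservation of dissolved salt,
Initial salt = 25,000,000×5 = 125,000,000
After stage 1: salt = 125,000,000 + 21,800,000×5.2 = 238,360,000; volume = 46,800,000 m³; S = 5.093 ‰
After stage 2: salt = 238,360,000 + 58,900×5.6 = 238,689,840; volume = 46,858,900 m³; S = 5.094 ‰
After stage 3: salt = 238,689,840 + 27,100,000×0.4 = 249,529,840; volume = 73,958,900 m³
S = 249,529,840 / 73,958,900 = 3.3739 ‰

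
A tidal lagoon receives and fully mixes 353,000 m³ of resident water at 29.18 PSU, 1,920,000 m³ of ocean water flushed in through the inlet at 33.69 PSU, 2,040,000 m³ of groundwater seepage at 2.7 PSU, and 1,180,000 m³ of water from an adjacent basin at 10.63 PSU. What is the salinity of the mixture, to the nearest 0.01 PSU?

Weighted by volume,
salt = 353,000×29.18 + 1,920,000×33.69 + 2,040,000×2.7 + 1,180,000×10.63 = 10,300,540 + 64,684,800 + 5,508,000 + 12,543,400 = 93,036,740
volume = 353,000 + 1,920,000 + 2,040,000 + 1,180,000 = 5,493,000 m³
S = 93,036,740 / 5,493,000 = 16.9373 PSU

16.94 PSU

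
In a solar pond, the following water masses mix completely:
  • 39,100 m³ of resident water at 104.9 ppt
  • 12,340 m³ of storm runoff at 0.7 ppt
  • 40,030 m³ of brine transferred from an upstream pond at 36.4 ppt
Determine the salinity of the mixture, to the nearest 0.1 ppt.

60.9 ppt

Conserving salt mass:
salt = 39,100×104.9 + 12,340×0.7 + 40,030×36.4 = 4,101,590 + 8,638 + 1,457,092 = 5,567,320
volume = 39,100 + 12,340 + 40,030 = 91,470 m³
S = 5,567,320 / 91,470 = 60.865 ppt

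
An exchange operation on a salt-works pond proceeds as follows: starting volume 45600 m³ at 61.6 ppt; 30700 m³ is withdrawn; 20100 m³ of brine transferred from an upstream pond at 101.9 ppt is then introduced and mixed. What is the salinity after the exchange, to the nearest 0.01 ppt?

84.74 ppt

Remaining after removal: 14,900 m³ at 61.6 ppt (salt = 917,840)
After addition: salt = 917,840 + 20,100×101.9 = 2,966,030; volume = 35,000 m³
S = 2,966,030 / 35,000 = 84.7437 ppt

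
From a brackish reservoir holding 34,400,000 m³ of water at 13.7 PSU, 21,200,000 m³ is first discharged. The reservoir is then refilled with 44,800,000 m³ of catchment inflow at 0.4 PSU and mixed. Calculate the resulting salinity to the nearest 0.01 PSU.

3.43 PSU

Remaining after removal: 13,200,000 m³ at 13.7 PSU (salt = 180,840,000)
After addition: salt = 180,840,000 + 44,800,000×0.4 = 198,760,000; volume = 58,000,000 m³
S = 198,760,000 / 58,000,000 = 3.4269 PSU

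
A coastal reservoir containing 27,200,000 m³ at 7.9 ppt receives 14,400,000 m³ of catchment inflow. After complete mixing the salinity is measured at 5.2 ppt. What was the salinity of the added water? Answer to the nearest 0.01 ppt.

0.10 ppt

Salt balance: 27,200,000×7.9 + 14,400,000×S = 41,600,000×5.2
214,880,000 + 14,400,000·S = 216,320,000
S = (216,320,000 − 214,880,000) / 14,400,000 = 0.1 ppt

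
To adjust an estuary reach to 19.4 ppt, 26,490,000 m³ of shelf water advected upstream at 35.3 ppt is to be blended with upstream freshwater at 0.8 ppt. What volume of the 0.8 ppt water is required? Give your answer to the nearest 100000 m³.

Salt balance: 26,490,000×35.3 + V×0.8 = (26,490,000+V)×19.4
935,097,000 + 0.8V = 513,906,000 + 19.4V
421,191,000 = 18.6V
V = 22,644,677.42 m³

22600000 m³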